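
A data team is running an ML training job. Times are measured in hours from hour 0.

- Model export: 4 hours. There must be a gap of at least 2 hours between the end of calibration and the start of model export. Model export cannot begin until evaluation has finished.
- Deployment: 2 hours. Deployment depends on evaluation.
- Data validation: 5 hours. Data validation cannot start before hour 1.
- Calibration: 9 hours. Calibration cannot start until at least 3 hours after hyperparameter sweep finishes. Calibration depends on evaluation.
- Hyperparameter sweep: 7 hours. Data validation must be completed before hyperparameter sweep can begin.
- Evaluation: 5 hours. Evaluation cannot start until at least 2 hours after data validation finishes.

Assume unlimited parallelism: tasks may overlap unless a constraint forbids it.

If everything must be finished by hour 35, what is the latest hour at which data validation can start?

5

Model export must finish by hour 35; it takes 4 hours, so it must start by 35 − 4 = hour 31.
Calibration must finish before model export (must start by hour 31, minus 2-hour gap → hour 29). With a 9-hour duration, calibration must start by 29 − 9 = hour 20.
Hyperparameter sweep has to be done before calibration (must start by hour 20, minus 3-hour gap → hour 17). That means finishing by hour 17, i.e. starting by 17 − 7 = hour 10.
Nothing follows deployment; the deadline of hour 35 is its only limit. It must start by 35 − 2 = hour 33.
Evaluation feeds calibration (must start by hour 20); model export (must start by hour 31); deployment (must start by hour 33). Taking the minimum, evaluation must finish by hour 20 and start by 20 − 5 = hour 15.
Data validation has several dependents: hyperparameter sweep (must start by hour 10); evaluation (must start by hour 15, minus 2-hour gap → hour 13). The earliest of those limits is hour 10, so data validation must start by 10 − 5 = hour 5.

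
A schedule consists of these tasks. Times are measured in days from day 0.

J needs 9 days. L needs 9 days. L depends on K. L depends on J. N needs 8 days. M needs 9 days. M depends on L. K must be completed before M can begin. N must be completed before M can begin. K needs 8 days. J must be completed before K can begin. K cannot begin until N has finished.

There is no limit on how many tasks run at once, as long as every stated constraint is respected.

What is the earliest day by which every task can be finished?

N can start immediately at day 0; it finishes at day 8.
Nothing blocks J, so it runs from day 0 to day 9.
For K: J (finishes day 9); N (finishes day 8). Taking the maximum gives a start of day 9, and it finishes at 9 + 8 = day 17.
L needs all of K (finishes day 17); J (finishes day 9). That puts its earliest start at day 17; it finishes at 17 + 9 = day 26.
M has to wait for L (finishes day 26); K (finishes day 17); N (finishes day 8). The latest of these is day 26, so M runs day 26 to 26 + 9 = day 35.
All tasks are finished once the last one completes. Finish times: J at 9, K at 17, L at 26, M at 35, N at 8. The latest is day 35.

35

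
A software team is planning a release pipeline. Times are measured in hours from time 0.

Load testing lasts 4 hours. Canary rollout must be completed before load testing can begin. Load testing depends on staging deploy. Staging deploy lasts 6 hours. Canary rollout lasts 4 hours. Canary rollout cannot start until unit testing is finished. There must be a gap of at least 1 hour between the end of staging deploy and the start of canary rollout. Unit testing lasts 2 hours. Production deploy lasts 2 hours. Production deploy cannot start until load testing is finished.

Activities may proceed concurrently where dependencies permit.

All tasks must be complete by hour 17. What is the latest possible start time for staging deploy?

To finish by hour 17, production deploy (duration 2) must start no later than hour 15.
Since production deploy (must start by hour 15) depends on it, load testing must finish by hour 15. Backing off its 4-hour duration gives a latest start of hour 11.
Since load testing (must start by hour 11) depends on it, canary rollout must finish by hour 11. Backing off its 4-hour duration gives a latest start of hour 7.
For staging deploy: canary rollout (must start by hour 7, minus 1-hour gap → hour 6); load testing (must start by hour 11). The most restrictive is hour 6; with a 6-hour duration, staging deploy must start by hour 0.

0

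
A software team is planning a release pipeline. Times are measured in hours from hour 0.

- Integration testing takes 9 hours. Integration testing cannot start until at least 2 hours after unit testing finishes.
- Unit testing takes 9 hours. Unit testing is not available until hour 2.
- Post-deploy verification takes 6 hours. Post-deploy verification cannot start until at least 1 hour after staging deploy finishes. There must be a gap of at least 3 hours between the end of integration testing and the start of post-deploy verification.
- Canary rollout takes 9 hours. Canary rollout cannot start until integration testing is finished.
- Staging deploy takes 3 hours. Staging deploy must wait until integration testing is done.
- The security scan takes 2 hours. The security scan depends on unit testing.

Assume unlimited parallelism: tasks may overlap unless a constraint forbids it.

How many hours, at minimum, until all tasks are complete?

Unit testing cannot begin until its own release at hour 2. It runs from hour 2 to 2 + 9 = hour 11.
After unit testing (finishes hour 11), the security scan can start at hour 11 and finishes at hour 13.
Integration testing waits on unit testing (finishes hour 11, plus 2-hour gap → hour 13), so it starts at hour 13 and finishes at 13 + 9 = hour 22.
After integration testing (finishes hour 22), canary rollout can start at hour 22 and finishes at hour 31.
Staging deploy waits on integration testing (finishes hour 22), so it starts at hour 22 and finishes at 22 + 3 = hour 25.
For post-deploy verification: staging deploy (finishes hour 25, plus 1-hour gap → hour 26); integration testing (finishes hour 22, plus 3-hour gap → hour 25). Taking the maximum gives a start of hour 26, and it finishes at 26 + 6 = hour 32.
All tasks are finished once the last one completes. Finish times: Unit testing at 11, Integration testing at 22, The security scan at 13, Staging deploy at 25, Canary rollout at 31, Post-deploy verification at 32. The latest is hour 32.

32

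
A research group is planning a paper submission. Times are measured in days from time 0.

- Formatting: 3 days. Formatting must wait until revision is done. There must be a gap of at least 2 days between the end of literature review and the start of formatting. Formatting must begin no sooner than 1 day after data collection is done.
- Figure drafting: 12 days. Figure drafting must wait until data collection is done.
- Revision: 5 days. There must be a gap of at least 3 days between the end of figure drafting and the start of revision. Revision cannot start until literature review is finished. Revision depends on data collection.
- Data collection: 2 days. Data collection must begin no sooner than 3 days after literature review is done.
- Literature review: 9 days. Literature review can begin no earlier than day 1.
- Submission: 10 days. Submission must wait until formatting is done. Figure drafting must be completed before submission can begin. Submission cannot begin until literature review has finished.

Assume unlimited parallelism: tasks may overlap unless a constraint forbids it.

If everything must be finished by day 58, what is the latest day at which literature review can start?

Submission has no dependents, so it just needs to finish by day 58. Starting by 58 − 10 = day 48 achieves that.
Formatting feeds into submission (must start by day 48); so formatting must finish by day 48 and therefore start by day 45.
Revision must finish before formatting (must start by day 45). With a 5-day duration, revision must start by 45 − 5 = day 40.
Figure drafting feeds revision (must start by day 40, minus 3-day gap → day 37); submission (must start by day 48). Taking the minimum, figure drafting must finish by day 37 and start by 37 − 12 = day 25.
Data collection has several dependents: figure drafting (must start by day 25); revision (must start by day 40); formatting (must start by day 45, minus 1-day gap → day 44). The earliest of those limits is day 25, so data collection must start by 25 − 2 = day 23.
Literature review must finish in time for data collection (must start by day 23, minus 3-day gap → day 20); revision (must start by day 40); formatting (must start by day 45, minus 2-day gap → day 43); submission (must start by day 48). The tightest is day 20, so literature review must start by 20 − 9 = day 11.

11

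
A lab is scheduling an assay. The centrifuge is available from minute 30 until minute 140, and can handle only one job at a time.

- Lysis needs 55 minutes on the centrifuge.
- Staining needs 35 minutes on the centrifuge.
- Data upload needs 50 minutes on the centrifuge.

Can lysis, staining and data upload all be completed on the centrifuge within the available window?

No

The centrifuge window is 140 − 30 = 110 minutes.
Running back to back, the jobs need 55 + 35 + 50 = 140 minutes on the centrifuge.
Since 140 > 110, they cannot all fit.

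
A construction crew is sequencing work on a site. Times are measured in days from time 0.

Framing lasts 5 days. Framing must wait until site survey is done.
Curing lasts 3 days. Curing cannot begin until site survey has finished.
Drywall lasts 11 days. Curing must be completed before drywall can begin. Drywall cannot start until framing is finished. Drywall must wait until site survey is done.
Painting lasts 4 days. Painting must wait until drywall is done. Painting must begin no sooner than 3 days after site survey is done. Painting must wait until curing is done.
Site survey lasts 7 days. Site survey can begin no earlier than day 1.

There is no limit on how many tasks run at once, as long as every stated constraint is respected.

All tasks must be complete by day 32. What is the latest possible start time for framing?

12

Nothing follows painting; the deadline of day 32 is its only limit. It must start by 32 − 4 = day 28.
Drywall feeds into painting (must start by day 28); so drywall must finish by day 28 and therefore start by day 17.
Framing feeds into drywall (must start by day 17); so framing must finish by day 17 and therefore start by day 12.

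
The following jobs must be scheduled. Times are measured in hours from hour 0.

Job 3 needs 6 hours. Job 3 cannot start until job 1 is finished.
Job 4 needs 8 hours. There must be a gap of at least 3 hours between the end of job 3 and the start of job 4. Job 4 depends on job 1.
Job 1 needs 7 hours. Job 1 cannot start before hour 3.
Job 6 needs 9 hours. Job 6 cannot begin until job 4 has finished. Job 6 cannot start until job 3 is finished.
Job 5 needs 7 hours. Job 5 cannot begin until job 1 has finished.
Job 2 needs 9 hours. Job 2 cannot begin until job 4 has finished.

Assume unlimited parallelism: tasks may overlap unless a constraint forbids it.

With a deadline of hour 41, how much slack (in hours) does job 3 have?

Job 1 waits on its own release at hour 3, so it starts at hour 3 and finishes at 3 + 7 = hour 10.
Job 3 cannot begin until job 1 (finishes hour 10). It runs from hour 10 to 10 + 6 = hour 16.

Working backward from the deadline:
Job 2 has no dependents, so it just needs to finish by hour 41. Starting by 41 − 9 = hour 32 achieves that.
Job 6 has no dependents, so it just needs to finish by hour 41. Starting by 41 − 9 = hour 32 achieves that.
Job 4 must finish in time for job 2 (must start by hour 32); job 6 (must start by hour 32). The tightest is hour 32, so job 4 must start by 32 − 8 = hour 24.
Job 3 feeds job 4 (must start by hour 24, minus 3-hour gap → hour 21); job 6 (must start by hour 32). Taking the minimum, job 3 must finish by hour 21 and start by 21 − 6 = hour 15.
So job 3 can start as early as hour 10 and as late as hour 15, giving 15 − 10 = 5 hours of slack.

5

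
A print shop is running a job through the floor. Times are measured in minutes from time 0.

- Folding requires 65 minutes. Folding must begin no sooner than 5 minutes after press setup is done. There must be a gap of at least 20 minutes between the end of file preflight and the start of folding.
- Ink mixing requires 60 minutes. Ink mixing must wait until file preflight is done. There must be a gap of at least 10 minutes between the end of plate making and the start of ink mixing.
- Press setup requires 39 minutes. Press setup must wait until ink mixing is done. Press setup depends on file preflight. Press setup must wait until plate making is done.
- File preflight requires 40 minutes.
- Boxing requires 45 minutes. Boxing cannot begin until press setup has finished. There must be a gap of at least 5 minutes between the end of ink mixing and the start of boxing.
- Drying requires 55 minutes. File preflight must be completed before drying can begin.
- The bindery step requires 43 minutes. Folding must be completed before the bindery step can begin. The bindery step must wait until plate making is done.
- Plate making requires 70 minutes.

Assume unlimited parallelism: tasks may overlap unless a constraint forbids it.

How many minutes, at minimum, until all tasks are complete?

Plate making can start immediately at minute 0; it finishes at minute 70.
Nothing blocks file preflight, so it runs from minute 0 to minute 40.
After file preflight (finishes minute 40), drying can start at minute 40 and finishes at minute 95.
Ink mixing cannot start until file preflight (finishes minute 40); plate making (finishes minute 70, plus 10-minute gap → minute 80). The controlling bound is minute 80, so ink mixing finishes at 80 + 60 = minute 140.
Press setup cannot start until ink mixing (finishes minute 140); file preflight (finishes minute 40); plate making (finishes minute 70). The controlling bound is minute 140, so press setup finishes at 140 + 39 = minute 179.
Boxing needs all of press setup (finishes minute 179); ink mixing (finishes minute 140, plus 5-minute gap → minute 145). That puts its earliest start at minute 179; it finishes at 179 + 45 = minute 224.
For folding: press setup (finishes minute 179, plus 5-minute gap → minute 184); file preflight (finishes minute 40, plus 20-minute gap → minute 60). Taking the maximum gives a start of minute 184, and it finishes at 184 + 65 = minute 249.
The bindery step needs all of folding (finishes minute 249); plate making (finishes minute 70). That puts its earliest start at minute 249; it finishes at 249 + 43 = minute 292.
All tasks are finished once the last one completes. Finish times: File preflight at 40, Plate making at 70, Ink mixing at 140, Press setup at 179, Drying at 95, Folding at 249, The bindery step at 292, Boxing at 224. The latest is minute 292.

292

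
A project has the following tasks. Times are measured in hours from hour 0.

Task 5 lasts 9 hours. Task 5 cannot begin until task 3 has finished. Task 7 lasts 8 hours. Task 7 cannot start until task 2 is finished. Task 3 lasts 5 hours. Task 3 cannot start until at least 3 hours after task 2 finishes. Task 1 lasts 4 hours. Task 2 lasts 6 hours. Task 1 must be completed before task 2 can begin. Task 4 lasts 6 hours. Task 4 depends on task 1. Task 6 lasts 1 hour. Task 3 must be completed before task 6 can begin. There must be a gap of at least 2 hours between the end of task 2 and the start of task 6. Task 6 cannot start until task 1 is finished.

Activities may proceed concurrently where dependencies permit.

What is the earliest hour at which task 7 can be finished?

Task 1 can start immediately at hour 0; it finishes at hour 4.
After task 1 (finishes hour 4), task 2 can start at hour 4 and finishes at hour 10.
After task 2 (finishes hour 10), task 7 can start at hour 10 and finishes at hour 18.

18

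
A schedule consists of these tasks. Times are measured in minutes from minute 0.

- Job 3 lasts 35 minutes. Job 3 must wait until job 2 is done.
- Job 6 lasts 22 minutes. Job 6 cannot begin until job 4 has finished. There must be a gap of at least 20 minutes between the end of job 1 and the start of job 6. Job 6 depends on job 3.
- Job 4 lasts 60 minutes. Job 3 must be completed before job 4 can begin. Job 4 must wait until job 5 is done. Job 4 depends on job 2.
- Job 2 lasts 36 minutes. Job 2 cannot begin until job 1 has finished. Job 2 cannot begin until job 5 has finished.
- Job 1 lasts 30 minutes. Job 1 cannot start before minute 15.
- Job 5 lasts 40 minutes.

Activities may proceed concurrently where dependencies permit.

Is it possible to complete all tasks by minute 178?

Nothing blocks job 5, so it runs from minute 0 to minute 40.
Job 1 waits on its own release at minute 15, so it starts at minute 15 and finishes at 15 + 30 = minute 45.
Job 2 has to wait for job 1 (finishes minute 45); job 5 (finishes minute 40). The latest of these is minute 45, so job 2 runs minute 45 to 45 + 36 = minute 81.
After job 2 (finishes minute 81), job 3 can start at minute 81 and finishes at minute 116.
For job 4: job 3 (finishes minute 116); job 5 (finishes minute 40); job 2 (finishes minute 81). Taking the maximum gives a start of minute 116, and it finishes at 116 + 60 = minute 176.
Job 6 needs all of job 4 (finishes minute 176); job 1 (finishes minute 45, plus 20-minute gap → minute 65); job 3 (finishes minute 116). That puts its earliest start at minute 176; it finishes at 176 + 22 = minute 198.
The earliest everything can be done is minute 198, which is after the deadline of 178, so it is not possible.

No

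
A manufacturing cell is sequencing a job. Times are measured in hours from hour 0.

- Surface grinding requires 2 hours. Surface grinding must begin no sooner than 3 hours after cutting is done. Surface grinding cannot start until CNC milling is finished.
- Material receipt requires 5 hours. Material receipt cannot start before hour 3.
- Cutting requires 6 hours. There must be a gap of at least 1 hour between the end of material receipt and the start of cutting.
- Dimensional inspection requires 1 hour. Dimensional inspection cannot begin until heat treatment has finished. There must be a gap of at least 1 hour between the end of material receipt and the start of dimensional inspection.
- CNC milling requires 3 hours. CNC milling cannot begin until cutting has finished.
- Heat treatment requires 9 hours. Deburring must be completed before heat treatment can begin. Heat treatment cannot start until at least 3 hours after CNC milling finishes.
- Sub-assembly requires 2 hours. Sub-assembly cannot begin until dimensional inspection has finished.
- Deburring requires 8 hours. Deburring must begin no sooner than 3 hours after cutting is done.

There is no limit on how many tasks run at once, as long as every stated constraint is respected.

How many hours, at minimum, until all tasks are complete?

38

Material receipt waits on its own release at hour 3, so it starts at hour 3 and finishes at 3 + 5 = hour 8.
Cutting cannot begin until material receipt (finishes hour 8, plus 1-hour gap → hour 9). It runs from hour 9 to 9 + 6 = hour 15.
CNC milling cannot begin until cutting (finishes hour 15). It runs from hour 15 to 15 + 3 = hour 18.
Surface grinding cannot start until cutting (finishes hour 15, plus 3-hour gap → hour 18); CNC milling (finishes hour 18). The controlling bound is hour 18, so surface grinding finishes at 18 + 2 = hour 20.
Deburring cannot begin until cutting (finishes hour 15, plus 3-hour gap → hour 18). It runs from hour 18 to 18 + 8 = hour 26.
Heat treatment needs all of deburring (finishes hour 26); CNC milling (finishes hour 18, plus 3-hour gap → hour 21). That puts its earliest start at hour 26; it finishes at 26 + 9 = hour 35.
For dimensional inspection: heat treatment (finishes hour 35); material receipt (finishes hour 8, plus 1-hour gap → hour 9). Taking the maximum gives a start of hour 35, and it finishes at 35 + 1 = hour 36.
Sub-assembly cannot begin until dimensional inspection (finishes hour 36). It runs from hour 36 to 36 + 2 = hour 38.
All tasks are finished once the last one completes. Finish times: Material receipt at 8, Cutting at 15, Deburring at 26, CNC milling at 18, Heat treatment at 35, Surface grinding at 20, Dimensional inspection at 36, Sub-assembly at 38. The latest is hour 38.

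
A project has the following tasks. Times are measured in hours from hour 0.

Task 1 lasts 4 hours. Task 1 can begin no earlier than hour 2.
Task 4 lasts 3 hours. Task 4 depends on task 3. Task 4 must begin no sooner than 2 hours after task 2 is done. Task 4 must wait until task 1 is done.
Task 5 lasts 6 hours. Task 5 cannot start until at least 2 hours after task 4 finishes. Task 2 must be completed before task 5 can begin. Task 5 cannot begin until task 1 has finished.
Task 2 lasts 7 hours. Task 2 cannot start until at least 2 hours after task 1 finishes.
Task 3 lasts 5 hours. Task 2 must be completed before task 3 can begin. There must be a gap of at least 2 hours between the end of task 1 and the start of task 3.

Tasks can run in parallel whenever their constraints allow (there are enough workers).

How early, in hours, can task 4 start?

20

After its own release at hour 2, task 1 can start at hour 2 and finishes at hour 6.
Task 2 waits on task 1 (finishes hour 6, plus 2-hour gap → hour 8), so it starts at hour 8 and finishes at 8 + 7 = hour 15.
Task 3 has to wait for task 2 (finishes hour 15); task 1 (finishes hour 6, plus 2-hour gap → hour 8). The latest of these is hour 15, so task 3 runs hour 15 to 15 + 5 = hour 20.
Task 4 waits on task 3 (finishes hour 20); task 2 (finishes hour 15, plus 2-hour gap → hour 17); task 1 (finishes hour 6). The latest of these is hour 20, which is the earliest task 4 can start.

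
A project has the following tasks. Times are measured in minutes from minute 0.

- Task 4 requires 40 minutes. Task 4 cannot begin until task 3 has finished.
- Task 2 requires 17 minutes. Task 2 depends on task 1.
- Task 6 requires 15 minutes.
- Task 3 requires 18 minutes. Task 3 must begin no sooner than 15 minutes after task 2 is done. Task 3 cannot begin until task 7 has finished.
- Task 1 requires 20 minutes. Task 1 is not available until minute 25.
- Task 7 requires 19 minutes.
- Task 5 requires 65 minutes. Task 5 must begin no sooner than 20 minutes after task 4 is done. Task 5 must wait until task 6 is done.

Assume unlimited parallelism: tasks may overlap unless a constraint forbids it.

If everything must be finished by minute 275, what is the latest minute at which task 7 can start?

Nothing follows task 5; the deadline of minute 275 is its only limit. It must start by 275 − 65 = minute 210.
Task 4 has to be done before task 5 (must start by minute 210, minus 20-minute gap → minute 190). That means finishing by minute 190, i.e. starting by 190 − 40 = minute 150.
Since task 4 (must start by minute 150) depends on it, task 3 must finish by minute 150. Backing off its 18-minute duration gives a latest start of minute 132.
Task 7 feeds into task 3 (must start by minute 132); so task 7 must finish by minute 132 and therefore start by minute 113.

113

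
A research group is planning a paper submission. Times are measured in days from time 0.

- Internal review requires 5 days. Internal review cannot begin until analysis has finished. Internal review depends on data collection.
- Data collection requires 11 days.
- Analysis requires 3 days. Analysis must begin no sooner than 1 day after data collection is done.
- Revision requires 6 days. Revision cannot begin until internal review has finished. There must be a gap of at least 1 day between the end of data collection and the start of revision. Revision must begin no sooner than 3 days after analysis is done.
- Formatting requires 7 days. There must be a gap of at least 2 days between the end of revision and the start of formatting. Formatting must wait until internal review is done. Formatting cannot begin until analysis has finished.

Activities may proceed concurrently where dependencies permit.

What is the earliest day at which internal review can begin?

Data collection can start immediately at day 0; it finishes at day 11.
Analysis cannot begin until data collection (finishes day 11, plus 1-day gap → day 12). It runs from day 12 to 12 + 3 = day 15.
Internal review waits on analysis (finishes day 15); data collection (finishes day 11). The latest of these is day 15, which is the earliest internal review can start.

15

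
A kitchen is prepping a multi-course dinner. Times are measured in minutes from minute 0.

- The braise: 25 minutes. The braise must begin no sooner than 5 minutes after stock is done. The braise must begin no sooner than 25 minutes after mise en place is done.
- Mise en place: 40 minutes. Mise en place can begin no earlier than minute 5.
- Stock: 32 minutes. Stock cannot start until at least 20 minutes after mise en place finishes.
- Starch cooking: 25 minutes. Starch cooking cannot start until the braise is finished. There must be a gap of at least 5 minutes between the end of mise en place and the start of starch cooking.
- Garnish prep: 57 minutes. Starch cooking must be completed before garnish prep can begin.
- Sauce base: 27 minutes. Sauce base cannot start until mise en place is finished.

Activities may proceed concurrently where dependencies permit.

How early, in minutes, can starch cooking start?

After its own release at minute 5, mise en place can start at minute 5 and finishes at minute 45.
Stock cannot begin until mise en place (finishes minute 45, plus 20-minute gap → minute 65). It runs from minute 65 to 65 + 32 = minute 97.
The braise cannot start until stock (finishes minute 97, plus 5-minute gap → minute 102); mise en place (finishes minute 45, plus 25-minute gap → minute 70). The controlling bound is minute 102, so the braise finishes at 102 + 25 = minute 127.
Starch cooking waits on the braise (finishes minute 127); mise en place (finishes minute 45, plus 5-minute gap → minute 50). The latest of these is minute 127, which is the earliest starch cooking can start.

127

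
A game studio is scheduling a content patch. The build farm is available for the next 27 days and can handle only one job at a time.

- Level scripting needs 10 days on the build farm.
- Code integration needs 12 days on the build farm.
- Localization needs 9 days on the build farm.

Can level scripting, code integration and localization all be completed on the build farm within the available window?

Running back to back, the jobs need 10 + 12 + 9 = 31 days on the build farm.
Since 31 > 27, they cannot all fit.

No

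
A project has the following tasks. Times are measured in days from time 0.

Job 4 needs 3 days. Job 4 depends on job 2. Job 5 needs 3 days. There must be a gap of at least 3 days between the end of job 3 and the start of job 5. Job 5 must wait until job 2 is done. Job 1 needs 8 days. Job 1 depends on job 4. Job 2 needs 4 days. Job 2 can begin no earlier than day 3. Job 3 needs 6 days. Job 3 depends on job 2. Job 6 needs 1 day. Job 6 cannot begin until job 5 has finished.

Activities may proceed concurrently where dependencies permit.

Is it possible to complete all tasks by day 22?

After its own release at day 3, job 2 can start at day 3 and finishes at day 7.
Job 4 cannot begin until job 2 (finishes day 7). It runs from day 7 to 7 + 3 = day 10.
After job 4 (finishes day 10), job 1 can start at day 10 and finishes at day 18.
After job 2 (finishes day 7), job 3 can start at day 7 and finishes at day 13.
For job 5: job 3 (finishes day 13, plus 3-day gap → day 16); job 2 (finishes day 7). Taking the maximum gives a start of day 16, and it finishes at 16 + 3 = day 19.
After job 5 (finishes day 19), job 6 can start at day 19 and finishes at day 20.
Every task is finished by day 20, which is no later than the deadline of 22, so the schedule is feasible.

Yes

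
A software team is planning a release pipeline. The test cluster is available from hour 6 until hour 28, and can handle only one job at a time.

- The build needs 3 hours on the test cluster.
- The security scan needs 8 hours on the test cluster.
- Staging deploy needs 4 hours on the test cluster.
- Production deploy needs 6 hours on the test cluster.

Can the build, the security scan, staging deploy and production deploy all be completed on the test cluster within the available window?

The test cluster window is 28 − 6 = 22 hours.
Running back to back, the jobs need 3 + 8 + 4 + 6 = 21 hours on the test cluster.
Since 21 ≤ 22, they fit within the window.

Yes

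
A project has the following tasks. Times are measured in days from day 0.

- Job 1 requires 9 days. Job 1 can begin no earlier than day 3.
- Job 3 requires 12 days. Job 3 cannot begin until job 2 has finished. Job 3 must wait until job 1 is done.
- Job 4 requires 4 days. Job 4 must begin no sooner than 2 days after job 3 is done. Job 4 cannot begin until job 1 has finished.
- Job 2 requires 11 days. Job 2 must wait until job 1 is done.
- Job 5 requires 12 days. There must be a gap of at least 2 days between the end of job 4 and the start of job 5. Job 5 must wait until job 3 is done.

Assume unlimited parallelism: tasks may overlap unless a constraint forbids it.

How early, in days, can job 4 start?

37

After its own release at day 3, job 1 can start at day 3 and finishes at day 12.
After job 1 (finishes day 12), job 2 can start at day 12 and finishes at day 23.
Job 3 has to wait for job 2 (finishes day 23); job 1 (finishes day 12). The latest of these is day 23, so job 3 runs day 23 to 23 + 12 = day 35.
Job 4 waits on job 3 (finishes day 35, plus 2-day gap → day 37); job 1 (finishes day 12). The latest of these is day 37, which is the earliest job 4 can start.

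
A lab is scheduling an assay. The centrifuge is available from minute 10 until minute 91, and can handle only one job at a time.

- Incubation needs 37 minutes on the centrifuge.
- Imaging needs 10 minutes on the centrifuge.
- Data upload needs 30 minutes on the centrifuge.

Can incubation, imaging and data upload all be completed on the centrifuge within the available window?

Yes

The centrifuge window is 91 − 10 = 81 minutes.
Running back to back, the jobs need 37 + 10 + 30 = 77 minutes on the centrifuge.
Since 77 ≤ 81, they fit within the window.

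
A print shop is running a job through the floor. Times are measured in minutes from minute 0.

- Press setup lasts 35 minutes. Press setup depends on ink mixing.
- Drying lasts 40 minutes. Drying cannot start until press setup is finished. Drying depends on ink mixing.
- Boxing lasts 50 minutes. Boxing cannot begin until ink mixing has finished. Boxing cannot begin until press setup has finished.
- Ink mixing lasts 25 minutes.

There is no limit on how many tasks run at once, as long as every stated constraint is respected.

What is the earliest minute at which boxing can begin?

Ink mixing can start immediately at minute 0; it finishes at minute 25.
After ink mixing (finishes minute 25), press setup can start at minute 25 and finishes at minute 60.
Boxing waits on ink mixing (finishes minute 25); press setup (finishes minute 60). The latest of these is minute 60, which is the earliest boxing can start.

60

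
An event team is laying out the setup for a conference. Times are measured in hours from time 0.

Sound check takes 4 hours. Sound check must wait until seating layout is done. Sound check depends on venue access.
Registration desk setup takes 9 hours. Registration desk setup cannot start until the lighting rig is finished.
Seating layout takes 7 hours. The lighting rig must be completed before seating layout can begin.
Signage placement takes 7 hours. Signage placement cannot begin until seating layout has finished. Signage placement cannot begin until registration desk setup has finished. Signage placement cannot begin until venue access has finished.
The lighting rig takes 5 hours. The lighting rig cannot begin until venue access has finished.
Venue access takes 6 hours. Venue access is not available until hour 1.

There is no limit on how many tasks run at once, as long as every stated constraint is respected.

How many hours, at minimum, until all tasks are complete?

28

Venue access cannot begin until its own release at hour 1. It runs from hour 1 to 1 + 6 = hour 7.
The lighting rig cannot begin until venue access (finishes hour 7). It runs from hour 7 to 7 + 5 = hour 12.
After the lighting rig (finishes hour 12), registration desk setup can start at hour 12 and finishes at hour 21.
Seating layout cannot begin until the lighting rig (finishes hour 12). It runs from hour 12 to 12 + 7 = hour 19.
Sound check cannot start until seating layout (finishes hour 19); venue access (finishes hour 7). The controlling bound is hour 19, so sound check finishes at 19 + 4 = hour 23.
Signage placement cannot start until seating layout (finishes hour 19); registration desk setup (finishes hour 21); venue access (finishes hour 7). The controlling bound is hour 21, so signage placement finishes at 21 + 7 = hour 28.
All tasks are finished once the last one completes. Finish times: Venue access at 7, The lighting rig at 12, Seating layout at 19, Registration desk setup at 21, Signage placement at 28, Sound check at 23. The latest is hour 28.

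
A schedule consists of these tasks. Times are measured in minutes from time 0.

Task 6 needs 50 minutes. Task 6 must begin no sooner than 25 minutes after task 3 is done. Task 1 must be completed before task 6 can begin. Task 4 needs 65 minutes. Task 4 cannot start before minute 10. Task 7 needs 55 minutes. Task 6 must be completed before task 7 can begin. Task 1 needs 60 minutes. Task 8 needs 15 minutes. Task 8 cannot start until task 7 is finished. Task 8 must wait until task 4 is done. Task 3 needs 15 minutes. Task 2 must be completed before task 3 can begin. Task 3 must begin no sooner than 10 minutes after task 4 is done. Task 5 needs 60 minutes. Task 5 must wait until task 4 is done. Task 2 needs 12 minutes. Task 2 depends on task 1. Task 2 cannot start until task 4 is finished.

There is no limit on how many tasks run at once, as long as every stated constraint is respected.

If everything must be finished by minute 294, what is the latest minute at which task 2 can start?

Nothing follows task 8; the deadline of minute 294 is its only limit. It must start by 294 − 15 = minute 279.
Task 7 must finish before task 8 (must start by minute 279). With a 55-minute duration, task 7 must start by 279 − 55 = minute 224.
Since task 7 (must start by minute 224) depends on it, task 6 must finish by minute 224. Backing off its 50-minute duration gives a latest start of minute 174.
Task 3 has to be done before task 6 (must start by minute 174, minus 25-minute gap → minute 149). That means finishing by minute 149, i.e. starting by 149 − 15 = minute 134.
Since task 3 (must start by minute 134) depends on it, task 2 must finish by minute 134. Backing off its 12-minute duration gives a latest start of minute 122.

122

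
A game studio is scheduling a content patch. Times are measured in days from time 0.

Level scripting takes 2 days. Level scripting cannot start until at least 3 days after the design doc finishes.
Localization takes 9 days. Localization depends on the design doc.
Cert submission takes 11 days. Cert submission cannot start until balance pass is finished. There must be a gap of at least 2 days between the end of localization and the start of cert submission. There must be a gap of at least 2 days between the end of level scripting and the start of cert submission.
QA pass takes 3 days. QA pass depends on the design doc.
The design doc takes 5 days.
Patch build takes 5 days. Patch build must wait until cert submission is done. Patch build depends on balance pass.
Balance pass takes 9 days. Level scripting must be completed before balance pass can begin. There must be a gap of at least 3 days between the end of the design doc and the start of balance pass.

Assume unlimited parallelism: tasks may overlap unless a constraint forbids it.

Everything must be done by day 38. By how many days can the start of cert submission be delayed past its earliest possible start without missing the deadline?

The design doc has no prerequisites, so it starts at day 0 and finishes at day 5.
After the design doc (finishes day 5), localization can start at day 5 and finishes at day 14.
After the design doc (finishes day 5, plus 3-day gap → day 8), level scripting can start at day 8 and finishes at day 10.
For balance pass: level scripting (finishes day 10); the design doc (finishes day 5, plus 3-day gap → day 8). Taking the maximum gives a start of day 10, and it finishes at 10 + 9 = day 19.
Cert submission needs all of balance pass (finishes day 19); localization (finishes day 14, plus 2-day gap → day 16); level scripting (finishes day 10, plus 2-day gap → day 12). That puts its earliest start at day 19; it finishes at 19 + 11 = day 30.

Working backward from the deadline:
Nothing follows patch build; the deadline of day 38 is its only limit. It must start by 38 − 5 = day 33.
Cert submission must finish before patch build (must start by day 33). With an 11-day duration, cert submission must start by 33 − 11 = day 22.
So cert submission can start as early as day 19 and as late as day 22, giving 22 − 19 = 3 days of slack.

3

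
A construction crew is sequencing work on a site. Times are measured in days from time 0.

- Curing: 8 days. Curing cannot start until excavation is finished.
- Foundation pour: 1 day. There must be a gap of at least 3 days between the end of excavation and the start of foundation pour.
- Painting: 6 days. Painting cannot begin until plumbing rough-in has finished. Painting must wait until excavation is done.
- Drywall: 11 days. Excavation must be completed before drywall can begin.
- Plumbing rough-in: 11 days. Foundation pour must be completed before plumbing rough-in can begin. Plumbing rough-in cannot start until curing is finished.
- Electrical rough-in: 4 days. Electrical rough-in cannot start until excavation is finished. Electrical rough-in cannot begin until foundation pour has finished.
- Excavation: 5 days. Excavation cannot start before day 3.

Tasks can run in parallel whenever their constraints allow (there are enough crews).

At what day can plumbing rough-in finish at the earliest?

Excavation waits on its own release at day 3, so it starts at day 3 and finishes at 3 + 5 = day 8.
Curing waits on excavation (finishes day 8), so it starts at day 8 and finishes at 8 + 8 = day 16.
Foundation pour cannot begin until excavation (finishes day 8, plus 3-day gap → day 11). It runs from day 11 to 11 + 1 = day 12.
For plumbing rough-in: foundation pour (finishes day 12); curing (finishes day 16). Taking the maximum gives a start of day 16, and it finishes at 16 + 11 = day 27.

27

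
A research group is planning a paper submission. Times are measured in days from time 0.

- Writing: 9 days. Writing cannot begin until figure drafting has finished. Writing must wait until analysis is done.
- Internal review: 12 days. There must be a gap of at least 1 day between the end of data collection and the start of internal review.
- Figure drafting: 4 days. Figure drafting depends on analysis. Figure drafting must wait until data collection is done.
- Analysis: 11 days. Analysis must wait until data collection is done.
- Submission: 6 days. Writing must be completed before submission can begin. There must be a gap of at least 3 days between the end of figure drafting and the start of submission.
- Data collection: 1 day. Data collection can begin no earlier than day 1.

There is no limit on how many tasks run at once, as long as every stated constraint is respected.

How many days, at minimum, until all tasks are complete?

32

After its own release at day 1, data collection can start at day 1 and finishes at day 2.
After data collection (finishes day 2, plus 1-day gap → day 3), internal review can start at day 3 and finishes at day 15.
Analysis waits on data collection (finishes day 2), so it starts at day 2 and finishes at 2 + 11 = day 13.
Figure drafting cannot start until analysis (finishes day 13); data collection (finishes day 2). The controlling bound is day 13, so figure drafting finishes at 13 + 4 = day 17.
Writing needs all of figure drafting (finishes day 17); analysis (finishes day 13). That puts its earliest start at day 17; it finishes at 17 + 9 = day 26.
For submission: writing (finishes day 26); figure drafting (finishes day 17, plus 3-day gap → day 20). Taking the maximum gives a start of day 26, and it finishes at 26 + 6 = day 32.
All tasks are finished once the last one completes. Finish times: Data collection at 2, Analysis at 13, Figure drafting at 17, Writing at 26, Internal review at 15, Submission at 32. The latest is day 32.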